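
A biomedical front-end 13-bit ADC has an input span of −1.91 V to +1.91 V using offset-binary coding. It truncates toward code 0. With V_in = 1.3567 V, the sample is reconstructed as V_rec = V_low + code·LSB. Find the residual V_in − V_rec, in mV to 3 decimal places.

Step size: 3.82 V ÷ 2^13 = 466.31 µV.
(1.3567 − (−1.91))/0.000466309 = 7005.4467; ⌊·⌋ gives code 7005.
Reconstructed: 1.3564917 V.
V_in − V_rec = 0.000208301 V = 0.208 mV.

0.208 mV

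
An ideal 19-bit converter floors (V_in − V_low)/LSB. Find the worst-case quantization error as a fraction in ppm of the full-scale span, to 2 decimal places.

1.91 ppm

Truncating → worst-case error = 1 LSB = V_FS/2^19, so 1e+06/524288 = 1.90735 ppm of full scale.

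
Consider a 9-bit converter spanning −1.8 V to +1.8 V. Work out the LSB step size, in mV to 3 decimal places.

Full-scale span = 3.6 V.
LSB = 3.6 / 2^9 = 3.6 / 512 = 0.00703125 V = 7.031 mV.

7.031 mV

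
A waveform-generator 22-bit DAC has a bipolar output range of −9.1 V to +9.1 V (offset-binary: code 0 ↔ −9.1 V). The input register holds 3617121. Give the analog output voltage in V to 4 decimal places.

6.5955 V

LSB = 18.2 V / 2^22 = 4.34 µV.
V_out = (−9.1) + 3617121 × 4.33922e-06 V = 6.59548 V.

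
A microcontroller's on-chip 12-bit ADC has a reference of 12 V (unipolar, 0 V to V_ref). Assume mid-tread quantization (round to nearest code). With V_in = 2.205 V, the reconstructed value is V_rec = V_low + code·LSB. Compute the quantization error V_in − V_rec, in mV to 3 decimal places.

-1.055 mV

Step size: 12 V ÷ 2^12 = 2.930 mV.
Scaled input = 752.6400 LSBs, so code = 753.
Reconstructed: 2.2060547 V.
V_in − V_rec = -0.00105469 V = -1.055 mV.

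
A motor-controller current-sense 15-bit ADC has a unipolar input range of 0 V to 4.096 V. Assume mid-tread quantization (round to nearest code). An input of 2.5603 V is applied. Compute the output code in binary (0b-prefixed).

code 0b101000000000010 (decimal 20482)

With 32768 levels over 4.096 V, one step is 125.00 µV.
(2.5603 − 0) / 0.000125 = 20482.400 LSBs.
So the output code is 20482.
In binary (0b-prefixed): 0b101000000000010.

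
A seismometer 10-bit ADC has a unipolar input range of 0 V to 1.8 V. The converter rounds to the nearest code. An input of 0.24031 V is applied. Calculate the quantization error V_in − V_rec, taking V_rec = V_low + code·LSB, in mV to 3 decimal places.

LSB = 1.8/2^10 = 1.758 mV.
(V_in − V_low)/LSB = (0.24031 − 0)/0.00175781 = 136.7097 → code 137 (round).
Code 137 maps back to 0 + 137×0.00175781 V = 0.24082031 V.
Difference: -0.000510313 V → -0.510 mV.

-0.510 mV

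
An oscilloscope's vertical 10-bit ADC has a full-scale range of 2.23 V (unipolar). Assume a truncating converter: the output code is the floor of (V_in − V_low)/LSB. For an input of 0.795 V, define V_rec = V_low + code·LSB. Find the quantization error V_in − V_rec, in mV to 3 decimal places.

One LSB is 2.23 V / 1024 = 2.178 mV.
Scaled input = 365.0583 LSBs, so code = 365.
Code 365 maps back to 0 + 365×0.00217773 V = 0.79487305 V.
Error = 0.795 − 0.79487305 = 0.000126953 V = 0.127 mV.

0.127 mV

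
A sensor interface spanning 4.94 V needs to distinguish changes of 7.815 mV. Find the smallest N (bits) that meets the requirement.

10 bits

Number of steps required ≥ 4.94 V / 7.815 mV = 632.12.
Need 2^N ≥ 632.12; 2^9 = 512, 2^10 = 1024.
Minimum N = 10.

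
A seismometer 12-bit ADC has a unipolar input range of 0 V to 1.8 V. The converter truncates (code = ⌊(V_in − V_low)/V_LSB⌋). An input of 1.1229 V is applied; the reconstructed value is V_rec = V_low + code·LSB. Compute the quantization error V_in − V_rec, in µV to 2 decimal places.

97.27 µV

One LSB is 1.8 V / 4096 = 439.45 µV.
Scaled input = 2555.2213 LSBs, so code = 2555.
Reconstructed: 1.1228027 V.
Error = 1.1229 − 1.1228027 = 9.72656e-05 V = 97.27 µV.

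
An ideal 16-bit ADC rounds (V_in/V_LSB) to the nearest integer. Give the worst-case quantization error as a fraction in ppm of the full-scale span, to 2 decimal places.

Rounding → worst-case error = ½ LSB = V_FS/2^17, so 1e+06/131072 = 7.62939 ppm of full scale.

7.63 ppm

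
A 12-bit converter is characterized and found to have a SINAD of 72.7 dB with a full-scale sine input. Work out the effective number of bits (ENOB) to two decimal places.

ENOB = (SINAD − 1.76) / 6.02 = (72.7 − 1.76)/6.02 = 11.784.

11.78 bits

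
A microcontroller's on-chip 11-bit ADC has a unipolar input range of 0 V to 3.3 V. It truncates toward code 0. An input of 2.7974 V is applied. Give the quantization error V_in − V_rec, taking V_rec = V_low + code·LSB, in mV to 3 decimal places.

0.134 mV

Step size: 3.3 V ÷ 2^11 = 1.611 mV.
Scaled input = 1736.0834 LSBs, so code = 1736.
Reconstructed: 2.7972656 V.
V_in − V_rec = 0.000134375 V = 0.134 mV.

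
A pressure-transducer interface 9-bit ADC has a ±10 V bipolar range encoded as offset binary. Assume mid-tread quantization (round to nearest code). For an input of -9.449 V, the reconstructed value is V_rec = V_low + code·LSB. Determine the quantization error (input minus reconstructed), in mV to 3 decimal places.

One LSB is 20 V / 512 = 39.062 mV.
(-9.449 − (−10))/0.0390625 = 14.1056; round gives code 14.
Code 14 maps back to (−10) + 14×0.0390625 V = -9.453125 V.
V_in − V_rec = 0.004125 V = 4.125 mV.

4.125 mV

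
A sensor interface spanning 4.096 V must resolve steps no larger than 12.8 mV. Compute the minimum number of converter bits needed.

Number of steps required ≥ 4.096 V / 12.8 mV = 320.00.
Need 2^N ≥ 320.00; 2^8 = 256, 2^9 = 512.
Minimum N = 9.

9 bits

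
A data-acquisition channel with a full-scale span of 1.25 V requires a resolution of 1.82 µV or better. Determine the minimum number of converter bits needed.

Number of steps required ≥ 1.25 V / 1.82 µV = 686813.19.
Need 2^N ≥ 686813.19; 2^19 = 524288, 2^20 = 1048576.
Minimum N = 20.

20 bits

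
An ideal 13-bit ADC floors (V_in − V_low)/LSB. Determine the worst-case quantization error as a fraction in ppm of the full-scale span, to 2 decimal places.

122.07 ppm

Truncating → worst-case error = 1 LSB = V_FS/2^13, so 1e+06/8192 = 122.07 ppm of full scale.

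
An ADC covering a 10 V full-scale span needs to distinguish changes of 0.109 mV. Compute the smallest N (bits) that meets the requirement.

Number of steps required ≥ 10 V / 0.109 mV = 91743.12.
Need 2^N ≥ 91743.12; 2^16 = 65536, 2^17 = 131072.
Minimum N = 17.

17 bits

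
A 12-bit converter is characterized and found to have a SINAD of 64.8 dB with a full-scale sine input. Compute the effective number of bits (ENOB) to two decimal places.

10.47 bits

ENOB = (SINAD − 1.76) / 6.02 = (64.8 − 1.76)/6.02 = 10.472.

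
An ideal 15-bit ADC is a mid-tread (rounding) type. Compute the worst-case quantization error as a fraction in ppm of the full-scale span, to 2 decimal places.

Rounding → worst-case error = ½ LSB = V_FS/2^16, so 1e+06/65536 = 15.2588 ppm of full scale.

15.26 ppm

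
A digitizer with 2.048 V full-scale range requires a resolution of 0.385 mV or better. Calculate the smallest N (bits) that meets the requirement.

13 bits

Number of steps required ≥ 2.048 V / 0.385 mV = 5319.48.
Need 2^N ≥ 5319.48; 2^12 = 4096, 2^13 = 8192.
Minimum N = 13.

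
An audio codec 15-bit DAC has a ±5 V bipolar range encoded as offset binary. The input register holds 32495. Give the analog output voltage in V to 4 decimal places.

LSB = 10 V / 2^15 = 305.18 µV.
V_out = (−5) + 32495 × 0.000305176 V = 4.91669 V.

4.9167 V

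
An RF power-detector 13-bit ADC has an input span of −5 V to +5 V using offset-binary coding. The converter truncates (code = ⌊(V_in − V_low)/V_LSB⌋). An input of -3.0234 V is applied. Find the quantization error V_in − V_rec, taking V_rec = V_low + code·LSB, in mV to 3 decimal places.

Step size: 10 V ÷ 2^13 = 1.221 mV.
Scaled input = 1619.2307 LSBs, so code = 1619.
Reconstructed: -3.0236816 V.
V_in − V_rec = 0.000281641 V = 0.282 mV.

0.282 mV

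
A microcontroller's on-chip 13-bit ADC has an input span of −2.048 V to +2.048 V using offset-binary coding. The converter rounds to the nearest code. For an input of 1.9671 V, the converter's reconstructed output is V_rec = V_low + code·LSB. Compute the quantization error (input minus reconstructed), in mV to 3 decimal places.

Step size: 4.096 V ÷ 2^13 = 0.500 mV.
(V_in − V_low)/LSB = (1.9671 − (−2.048))/0.0005 = 8030.2000 → code 8030 (round).
V_rec = (−2.048) + 8030·0.0005 = 1.967 V.
Difference: 0.0001 V → 0.100 mV.

0.100 mV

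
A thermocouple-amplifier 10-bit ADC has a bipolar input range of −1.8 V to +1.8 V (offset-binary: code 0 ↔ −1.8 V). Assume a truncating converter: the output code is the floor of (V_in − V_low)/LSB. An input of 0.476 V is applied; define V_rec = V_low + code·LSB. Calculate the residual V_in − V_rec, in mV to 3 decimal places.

1.391 mV

One LSB is 3.6 V / 1024 = 3.516 mV.
(V_in − V_low)/LSB = (0.476 − (−1.8))/0.00351563 = 647.3956 → code 647 (floor).
V_rec = (−1.8) + 647·0.00351563 = 0.47460938 V.
Difference: 0.00139062 V → 1.391 mV.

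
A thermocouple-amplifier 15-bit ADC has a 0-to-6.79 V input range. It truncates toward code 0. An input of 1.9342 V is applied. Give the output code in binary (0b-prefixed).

code 0b10010001110110 (decimal 9334)

With 32768 levels over 6.79 V, one step is 207.21 µV.
(1.9342 − 0) / 0.000207214 = 9334.295 LSBs.
So the output code is 9334.
In binary (0b-prefixed): 0b10010001110110.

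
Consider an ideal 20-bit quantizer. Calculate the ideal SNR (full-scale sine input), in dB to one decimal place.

122.2 dB

SNR ≈ 6.02·N + 1.76 dB = 6.02·20 + 1.76 = 122.16 dB.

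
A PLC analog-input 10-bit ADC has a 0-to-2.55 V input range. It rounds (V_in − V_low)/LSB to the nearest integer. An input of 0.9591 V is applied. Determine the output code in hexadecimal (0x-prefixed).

code 0x181 (decimal 385)

With 1024 levels over 2.55 V, one step is 2.490 mV.
Input sits at 385.144 steps above V_low.
Round → code 385.
In hexadecimal (0x-prefixed): 0x181.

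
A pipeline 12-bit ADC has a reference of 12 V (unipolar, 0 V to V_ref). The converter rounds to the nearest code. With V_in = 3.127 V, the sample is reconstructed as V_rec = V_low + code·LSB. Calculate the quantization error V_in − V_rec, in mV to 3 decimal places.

One LSB is 12 V / 4096 = 2.930 mV.
(3.127 − 0)/0.00292969 = 1067.3493; round gives code 1067.
Code 1067 maps back to 0 + 1067×0.00292969 V = 3.1259766 V.
Error = 3.127 − 3.1259766 = 0.00102344 V = 1.023 mV.

1.023 mV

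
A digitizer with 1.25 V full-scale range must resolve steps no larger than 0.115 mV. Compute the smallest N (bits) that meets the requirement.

14 bits

Number of steps required ≥ 1.25 V / 0.115 mV = 10869.57.
Need 2^N ≥ 10869.57; 2^13 = 8192, 2^14 = 16384.
Minimum N = 14.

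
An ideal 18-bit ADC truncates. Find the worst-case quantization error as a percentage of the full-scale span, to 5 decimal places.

0.00038 %

Truncating → worst-case error = 1 LSB = V_FS/2^18, so 100/262144 = 0.00038147 % of full scale.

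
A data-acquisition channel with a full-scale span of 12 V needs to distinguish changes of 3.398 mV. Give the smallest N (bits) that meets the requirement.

Number of steps required ≥ 12 V / 3.398 mV = 3531.49.
Need 2^N ≥ 3531.49; 2^11 = 2048, 2^12 = 4096.
Minimum N = 12.

12 bits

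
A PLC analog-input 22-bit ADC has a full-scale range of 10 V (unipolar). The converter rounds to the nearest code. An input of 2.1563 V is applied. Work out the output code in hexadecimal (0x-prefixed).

Full-scale span = 10 V; LSB = 10/2^22 = 2.38 µV.
Input sits at 904417.772 steps above V_low.
Round → code 904418.
In hexadecimal (0x-prefixed): 0xDCCE2.

code 0xDCCE2 (decimal 904418)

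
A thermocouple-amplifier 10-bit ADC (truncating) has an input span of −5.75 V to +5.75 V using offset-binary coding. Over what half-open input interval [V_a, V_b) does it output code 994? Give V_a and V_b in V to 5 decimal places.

[5.41309 V, 5.42432 V)

LSB = 11.5/2^10 = 11.230 mV.
V_a = V_low + 994·LSB = 5.41309 V; V_b = V_low + 995·LSB = 5.42432 V.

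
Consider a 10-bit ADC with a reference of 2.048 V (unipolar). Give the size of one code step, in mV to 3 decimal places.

Full-scale span = 2.048 V.
LSB = 2.048 / 2^10 = 2.048 / 1024 = 0.002 V = 2.000 mV.

2.000 mV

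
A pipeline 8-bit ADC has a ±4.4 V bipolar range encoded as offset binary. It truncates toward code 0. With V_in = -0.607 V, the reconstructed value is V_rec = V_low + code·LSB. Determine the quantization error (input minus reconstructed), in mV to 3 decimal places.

11.750 mV

One LSB is 8.8 V / 256 = 34.375 mV.
(V_in − V_low)/LSB = (-0.607 − (−4.4))/0.034375 = 110.3418 → code 110 (floor).
Reconstructed: -0.61875 V.
V_in − V_rec = 0.01175 V = 11.750 mV.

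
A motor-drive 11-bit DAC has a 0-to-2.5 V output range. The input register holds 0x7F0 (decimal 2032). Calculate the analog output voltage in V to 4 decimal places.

2.4805 V

LSB = 2.5 V / 2^11 = 1.221 mV.
Code 0x7F0 = 2032 decimal.
V_out = 0 + 2032 × 0.0012207 V = 2.48047 V.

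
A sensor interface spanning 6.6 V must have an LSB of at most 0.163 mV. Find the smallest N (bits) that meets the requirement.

Number of steps required ≥ 6.6 V / 0.163 mV = 40490.80.
Need 2^N ≥ 40490.80; 2^15 = 32768, 2^16 = 65536.
Minimum N = 16.

16 bits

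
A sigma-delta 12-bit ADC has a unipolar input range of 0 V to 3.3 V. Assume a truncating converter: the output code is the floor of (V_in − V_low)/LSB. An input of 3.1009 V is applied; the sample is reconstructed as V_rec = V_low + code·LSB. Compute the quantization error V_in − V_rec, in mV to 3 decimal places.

One LSB is 3.3 V / 4096 = 0.806 mV.
(V_in − V_low)/LSB = (3.1009 − 0)/0.000805664 = 3848.8747 → code 3848 (floor).
Reconstructed: 3.1001953 V.
Difference: 0.000704688 V → 0.705 mV.

0.705 mV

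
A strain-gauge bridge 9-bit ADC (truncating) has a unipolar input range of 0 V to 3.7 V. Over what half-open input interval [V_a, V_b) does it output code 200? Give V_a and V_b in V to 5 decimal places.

LSB = 3.7/2^9 = 7.227 mV.
V_a = V_low + 200·LSB = 1.44531 V; V_b = V_low + 201·LSB = 1.45254 V.

[1.44531 V, 1.45254 V)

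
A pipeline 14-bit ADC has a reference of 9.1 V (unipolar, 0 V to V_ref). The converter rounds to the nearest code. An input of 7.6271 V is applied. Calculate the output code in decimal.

code 13732

With 16384 levels over 9.1 V, one step is 0.555 mV.
(7.6271 − 0) / 0.00055542 = 13732.133 LSBs.
Round → code 13732.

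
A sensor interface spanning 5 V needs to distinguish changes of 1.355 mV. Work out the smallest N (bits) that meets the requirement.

Number of steps required ≥ 5 V / 1.355 mV = 3690.04.
Need 2^N ≥ 3690.04; 2^11 = 2048, 2^12 = 4096.
Minimum N = 12.

12 bits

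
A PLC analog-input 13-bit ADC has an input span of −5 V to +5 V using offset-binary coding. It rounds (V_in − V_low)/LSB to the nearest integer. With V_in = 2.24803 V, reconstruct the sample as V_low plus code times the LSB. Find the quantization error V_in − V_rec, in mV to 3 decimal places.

One LSB is 10 V / 8192 = 1.221 mV.
(V_in − V_low)/LSB = (2.24803 − (−5))/0.0012207 = 5937.5862 → code 5938 (round).
V_rec = (−5) + 5938·0.0012207 = 2.2485352 V.
V_in − V_rec = -0.000505156 V = -0.505 mV.

-0.505 mV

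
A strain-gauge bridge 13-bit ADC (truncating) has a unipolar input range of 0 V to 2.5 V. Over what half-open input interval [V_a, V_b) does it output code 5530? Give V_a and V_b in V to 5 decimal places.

LSB = 2.5/2^13 = 305.18 µV.
V_a = V_low + 5530·LSB = 1.68762 V; V_b = V_low + 5531·LSB = 1.68793 V.

[1.68762 V, 1.68793 V)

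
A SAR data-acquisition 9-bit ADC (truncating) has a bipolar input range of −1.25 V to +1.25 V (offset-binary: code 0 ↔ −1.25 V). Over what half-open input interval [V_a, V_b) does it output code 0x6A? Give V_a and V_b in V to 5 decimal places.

LSB = 2.5/2^9 = 4.883 mV.
Code 0x6A = 106 decimal.
V_a = V_low + 106·LSB = -0.732422 V; V_b = V_low + 107·LSB = -0.727539 V.

[-0.73242 V, -0.72754 V)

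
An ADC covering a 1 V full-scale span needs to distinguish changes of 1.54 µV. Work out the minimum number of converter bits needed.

Number of steps required ≥ 1 V / 1.54 µV = 649350.65.
Need 2^N ≥ 649350.65; 2^19 = 524288, 2^20 = 1048576.
Minimum N = 20.

20 bits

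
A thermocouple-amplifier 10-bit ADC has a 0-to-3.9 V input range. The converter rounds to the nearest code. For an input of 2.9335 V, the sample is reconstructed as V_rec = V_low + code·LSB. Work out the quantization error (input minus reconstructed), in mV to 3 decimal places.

0.883 mV

Step size: 3.9 V ÷ 2^10 = 3.809 mV.
(2.9335 − 0)/0.00380859 = 770.2318; round gives code 770.
Code 770 maps back to 0 + 770×0.00380859 V = 2.9326172 V.
V_in − V_rec = 0.000882813 V = 0.883 mV.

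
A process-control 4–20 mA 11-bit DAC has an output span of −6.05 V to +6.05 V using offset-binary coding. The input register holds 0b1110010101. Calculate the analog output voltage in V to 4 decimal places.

-0.6322 V

LSB = 12.1 V / 2^11 = 5.908 mV.
Code 0b1110010101 = 917 decimal.
V_out = (−6.05) + 917 × 0.0059082 V = -0.632178 V.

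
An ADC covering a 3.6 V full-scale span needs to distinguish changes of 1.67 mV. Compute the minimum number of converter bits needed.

Number of steps required ≥ 3.6 V / 1.67 mV = 2155.69.
Need 2^N ≥ 2155.69; 2^11 = 2048, 2^12 = 4096.
Minimum N = 12.

12 bits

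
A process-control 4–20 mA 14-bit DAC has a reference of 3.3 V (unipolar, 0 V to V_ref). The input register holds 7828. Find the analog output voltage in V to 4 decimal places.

1.5767 V

LSB = 3.3 V / 2^14 = 201.42 µV.
V_out = 0 + 7828 × 0.000201416 V = 1.57668 V.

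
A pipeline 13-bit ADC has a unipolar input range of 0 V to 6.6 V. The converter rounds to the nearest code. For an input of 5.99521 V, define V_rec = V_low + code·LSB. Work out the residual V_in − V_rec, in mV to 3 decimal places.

Step size: 6.6 V ÷ 2^13 = 0.806 mV.
(5.99521 − 0)/0.000805664 = 7441.3273; round gives code 7441.
Reconstructed: 5.9949463 V.
Error = 5.99521 − 5.9949463 = 0.000263711 V = 0.264 mV.

0.264 mV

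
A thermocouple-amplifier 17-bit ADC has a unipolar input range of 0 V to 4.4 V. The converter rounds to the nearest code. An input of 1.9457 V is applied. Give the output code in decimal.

Full-scale span = 4.4 V; LSB = 4.4/2^17 = 33.57 µV.
(V_in − V_low)/LSB = (1.9457 − 0) / 3.35693e-05 = 57960.634.
So the output code is 57961.

code 57961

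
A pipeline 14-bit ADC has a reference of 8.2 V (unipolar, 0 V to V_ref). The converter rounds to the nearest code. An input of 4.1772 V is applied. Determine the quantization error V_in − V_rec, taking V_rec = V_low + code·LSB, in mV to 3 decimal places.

0.125 mV

LSB = 8.2/2^14 = 0.500 mV.
(V_in − V_low)/LSB = (4.1772 − 0)/0.000500488 = 8346.2494 → code 8346 (round).
Code 8346 maps back to 0 + 8346×0.000500488 V = 4.1770752 V.
V_in − V_rec = 0.000124805 V = 0.125 mV.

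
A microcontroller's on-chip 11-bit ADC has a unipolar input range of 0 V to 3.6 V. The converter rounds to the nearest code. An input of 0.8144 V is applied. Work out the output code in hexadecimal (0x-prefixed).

LSB = 3.6 V / 2048 = 1.758 mV.
Input sits at 463.303 steps above V_low.
round(463.303) = 463.
In hexadecimal (0x-prefixed): 0x1CF.

code 0x1CF (decimal 463)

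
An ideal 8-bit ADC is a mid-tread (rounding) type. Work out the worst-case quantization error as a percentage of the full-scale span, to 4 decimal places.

0.1953 %

Rounding → worst-case error = ½ LSB = V_FS/2^9, so 100/512 = 0.195312 % of full scale.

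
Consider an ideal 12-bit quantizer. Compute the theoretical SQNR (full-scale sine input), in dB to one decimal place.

74.0 dB

SNR ≈ 6.02·N + 1.76 dB = 6.02·12 + 1.76 = 74.00 dB.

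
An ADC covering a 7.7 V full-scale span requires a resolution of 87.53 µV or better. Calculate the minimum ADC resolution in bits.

17 bits

Number of steps required ≥ 7.7 V / 87.53 µV = 87969.84.
Need 2^N ≥ 87969.84; 2^16 = 65536, 2^17 = 131072.
Minimum N = 17.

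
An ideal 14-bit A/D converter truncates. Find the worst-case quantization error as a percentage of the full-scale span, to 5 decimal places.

0.00610 %

Truncating → worst-case error = 1 LSB = V_FS/2^14, so 100/16384 = 0.00610352 % of full scale.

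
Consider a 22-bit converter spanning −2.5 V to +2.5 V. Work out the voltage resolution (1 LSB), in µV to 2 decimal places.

1.19 µV

Full-scale span = 5 V.
LSB = 5 / 2^22 = 5 / 4194304 = 1.19209e-06 V = 1.19 µV.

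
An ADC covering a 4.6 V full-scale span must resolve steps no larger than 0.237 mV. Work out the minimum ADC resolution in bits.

15 bits

Number of steps required ≥ 4.6 V / 0.237 mV = 19409.28.
Need 2^N ≥ 19409.28; 2^14 = 16384, 2^15 = 32768.
Minimum N = 15.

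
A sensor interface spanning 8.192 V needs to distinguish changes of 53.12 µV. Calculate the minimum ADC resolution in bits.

18 bits

Number of steps required ≥ 8.192 V / 53.12 µV = 154216.87.
Need 2^N ≥ 154216.87; 2^17 = 131072, 2^18 = 262144.
Minimum N = 18.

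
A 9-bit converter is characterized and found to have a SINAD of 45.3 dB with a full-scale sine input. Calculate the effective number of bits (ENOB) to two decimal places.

ENOB = (SINAD − 1.76) / 6.02 = (45.3 − 1.76)/6.02 = 7.233.

7.23 bits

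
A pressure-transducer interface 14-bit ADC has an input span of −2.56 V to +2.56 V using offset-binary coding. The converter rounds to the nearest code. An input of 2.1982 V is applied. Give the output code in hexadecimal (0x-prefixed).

Full-scale span = 5.12 V; LSB = 5.12/2^14 = 312.50 µV.
(2.1982 − (−2.56)) / 0.0003125 = 15226.240 LSBs.
Round → code 15226.
In hexadecimal (0x-prefixed): 0x3B7A.

code 0x3B7A (decimal 15226)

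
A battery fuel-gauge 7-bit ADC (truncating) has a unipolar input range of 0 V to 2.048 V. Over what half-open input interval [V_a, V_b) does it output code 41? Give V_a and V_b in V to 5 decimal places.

LSB = 2.048/2^7 = 16.000 mV.
V_a = V_low + 41·LSB = 0.656 V; V_b = V_low + 42·LSB = 0.672 V.

[0.65600 V, 0.67200 V)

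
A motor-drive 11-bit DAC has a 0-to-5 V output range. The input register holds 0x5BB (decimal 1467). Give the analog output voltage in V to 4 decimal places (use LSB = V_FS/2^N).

LSB = 5 V / 2^11 = 2.441 mV.
Code 0x5BB = 1467 decimal.
V_out = 0 + 1467 × 0.00244141 V = 3.58154 V.

3.5815 V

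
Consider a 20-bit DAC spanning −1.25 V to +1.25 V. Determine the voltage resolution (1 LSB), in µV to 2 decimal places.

Full-scale span = 2.5 V.
LSB = 2.5 / 2^20 = 2.5 / 1048576 = 2.38419e-06 V = 2.38 µV.

2.38 µV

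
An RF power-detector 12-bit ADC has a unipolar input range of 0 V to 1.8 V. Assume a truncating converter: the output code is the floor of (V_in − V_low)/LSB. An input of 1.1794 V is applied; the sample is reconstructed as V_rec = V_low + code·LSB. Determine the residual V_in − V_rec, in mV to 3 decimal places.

0.347 mV

Step size: 1.8 V ÷ 2^12 = 439.45 µV.
(V_in − V_low)/LSB = (1.1794 − 0)/0.000439453 = 2683.7902 → code 2683 (floor).
Reconstructed: 1.1790527 V.
Difference: 0.000347266 V → 0.347 mV.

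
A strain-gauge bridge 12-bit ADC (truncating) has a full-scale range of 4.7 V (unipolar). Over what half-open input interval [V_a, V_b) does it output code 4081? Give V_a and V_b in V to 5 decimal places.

LSB = 4.7/2^12 = 1.147 mV.
V_a = V_low + 4081·LSB = 4.68279 V; V_b = V_low + 4082·LSB = 4.68394 V.

[4.68279 V, 4.68394 V)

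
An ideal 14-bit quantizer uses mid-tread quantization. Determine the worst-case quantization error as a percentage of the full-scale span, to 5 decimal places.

0.00305 %

Rounding → worst-case error = ½ LSB = V_FS/2^15, so 100/32768 = 0.00305176 % of full scale.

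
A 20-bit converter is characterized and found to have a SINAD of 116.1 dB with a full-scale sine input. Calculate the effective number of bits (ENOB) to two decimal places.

ENOB = (SINAD − 1.76) / 6.02 = (116.1 − 1.76)/6.02 = 18.993.

18.99 bits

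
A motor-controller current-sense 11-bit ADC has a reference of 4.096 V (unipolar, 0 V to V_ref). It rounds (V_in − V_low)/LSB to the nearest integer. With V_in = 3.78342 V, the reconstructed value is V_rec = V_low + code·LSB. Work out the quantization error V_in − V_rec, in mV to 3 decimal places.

-0.580 mV

LSB = 4.096/2^11 = 2.000 mV.
(V_in − V_low)/LSB = (3.78342 − 0)/0.002 = 1891.7100 → code 1892 (round).
V_rec = 0 + 1892·0.002 = 3.784 V.
V_in − V_rec = -0.00058 V = -0.580 mV.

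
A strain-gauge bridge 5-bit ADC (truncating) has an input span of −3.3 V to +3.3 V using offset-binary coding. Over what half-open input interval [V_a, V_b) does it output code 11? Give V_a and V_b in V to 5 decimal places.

[-1.03125 V, -0.82500 V)

LSB = 6.6/2^5 = 206.250 mV.
V_a = V_low + 11·LSB = -1.03125 V; V_b = V_low + 12·LSB = -0.825 V.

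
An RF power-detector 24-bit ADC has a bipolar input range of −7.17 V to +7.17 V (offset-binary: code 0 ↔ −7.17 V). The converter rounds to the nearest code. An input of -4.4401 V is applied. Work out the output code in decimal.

code 3193872

Full-scale span = 14.34 V; LSB = 14.34/2^24 = 0.85 µV.
Input sits at 3193871.824 steps above V_low.
Round → code 3193872.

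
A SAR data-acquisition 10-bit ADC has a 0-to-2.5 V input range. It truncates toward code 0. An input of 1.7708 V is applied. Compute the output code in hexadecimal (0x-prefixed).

With 1024 levels over 2.5 V, one step is 2.441 mV.
(V_in − V_low)/LSB = (1.7708 − 0) / 0.00244141 = 725.320.
So the output code is 725.
In hexadecimal (0x-prefixed): 0x2D5.

code 0x2D5 (decimal 725)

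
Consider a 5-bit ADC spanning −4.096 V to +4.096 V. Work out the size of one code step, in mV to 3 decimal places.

256.000 mV

Full-scale span = 8.192 V.
LSB = 8.192 / 2^5 = 8.192 / 32 = 0.256 V = 256.000 mV.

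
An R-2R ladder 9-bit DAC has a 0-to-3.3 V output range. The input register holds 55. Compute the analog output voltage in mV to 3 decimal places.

354.492 mV

LSB = 3.3 V / 2^9 = 6.445 mV.
V_out = 0 + 55 × 0.00644531 V = 0.354492 V.
= 354.492 mV.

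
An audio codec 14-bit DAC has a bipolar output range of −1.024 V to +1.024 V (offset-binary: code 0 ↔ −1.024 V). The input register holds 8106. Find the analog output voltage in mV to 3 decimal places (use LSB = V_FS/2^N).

-10.750 mV

LSB = 2.048 V / 2^14 = 125.00 µV.
V_out = (−1.024) + 8106 × 0.000125 V = -0.01075 V.
= -10.750 mV.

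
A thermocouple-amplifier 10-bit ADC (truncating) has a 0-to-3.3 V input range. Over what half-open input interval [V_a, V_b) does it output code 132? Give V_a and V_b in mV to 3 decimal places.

LSB = 3.3/2^10 = 3.223 mV.
V_a = V_low + 132·LSB = 0.425391 V; V_b = V_low + 133·LSB = 0.428613 V.

[425.391 mV, 428.613 mV)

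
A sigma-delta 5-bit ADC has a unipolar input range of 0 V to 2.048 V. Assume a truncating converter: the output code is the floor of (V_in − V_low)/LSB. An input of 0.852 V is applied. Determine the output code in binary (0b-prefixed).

code 0b1101 (decimal 13)

LSB = 2.048 V / 32 = 64.000 mV.
(V_in − V_low)/LSB = (0.852 − 0) / 0.064 = 13.312.
Floor → code 13.
In binary (0b-prefixed): 0b1101.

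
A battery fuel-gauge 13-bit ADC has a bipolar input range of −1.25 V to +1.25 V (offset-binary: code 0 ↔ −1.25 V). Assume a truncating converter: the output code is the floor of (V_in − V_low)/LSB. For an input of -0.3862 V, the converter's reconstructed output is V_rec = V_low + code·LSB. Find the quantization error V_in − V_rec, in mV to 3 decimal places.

0.153 mV

LSB = 2.5/2^13 = 305.18 µV.
(V_in − V_low)/LSB = (-0.3862 − (−1.25))/0.000305176 = 2830.4998 → code 2830 (floor).
V_rec = (−1.25) + 2830·0.000305176 = -0.38635254 V.
V_in − V_rec = 0.000152539 V = 0.153 mV.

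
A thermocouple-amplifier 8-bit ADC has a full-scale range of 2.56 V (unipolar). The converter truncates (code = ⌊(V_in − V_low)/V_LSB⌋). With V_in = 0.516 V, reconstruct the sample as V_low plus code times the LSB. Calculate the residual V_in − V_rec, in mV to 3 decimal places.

One LSB is 2.56 V / 256 = 10.000 mV.
(V_in − V_low)/LSB = (0.516 − 0)/0.01 = 51.6000 → code 51 (floor).
Reconstructed: 0.51 V.
V_in − V_rec = 0.006 V = 6.000 mV.

6.000 mV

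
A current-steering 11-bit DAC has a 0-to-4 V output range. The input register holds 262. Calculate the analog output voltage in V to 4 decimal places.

0.5117 V

LSB = 4 V / 2^11 = 1.953 mV.
V_out = 0 + 262 × 0.00195312 V = 0.511719 V.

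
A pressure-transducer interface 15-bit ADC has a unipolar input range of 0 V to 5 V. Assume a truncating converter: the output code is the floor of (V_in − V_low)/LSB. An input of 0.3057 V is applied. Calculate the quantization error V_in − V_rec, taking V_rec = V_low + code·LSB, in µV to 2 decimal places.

One LSB is 5 V / 32768 = 152.59 µV.
Scaled input = 2003.4355 LSBs, so code = 2003.
V_rec = 0 + 2003·0.000152588 = 0.30563354 V.
Difference: 6.64551e-05 V → 66.46 µV.

66.46 µV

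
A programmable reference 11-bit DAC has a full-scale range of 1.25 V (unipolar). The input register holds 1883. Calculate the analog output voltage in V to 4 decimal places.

1.1493 V

LSB = 1.25 V / 2^11 = 0.610 mV.
V_out = 0 + 1883 × 0.000610352 V = 1.14929 V.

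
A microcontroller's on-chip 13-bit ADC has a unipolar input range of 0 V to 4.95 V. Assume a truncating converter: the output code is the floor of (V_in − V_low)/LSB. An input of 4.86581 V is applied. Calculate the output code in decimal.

code 8052

With 8192 levels over 4.95 V, one step is 0.604 mV.
(4.86581 − 0) / 0.000604248 = 8052.670 LSBs.
⌊·⌋(8052.670) = 8052.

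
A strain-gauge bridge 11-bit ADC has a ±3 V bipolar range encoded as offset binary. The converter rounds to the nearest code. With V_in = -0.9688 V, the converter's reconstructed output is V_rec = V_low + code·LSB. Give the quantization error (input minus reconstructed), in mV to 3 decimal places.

0.927 mV

LSB = 6/2^11 = 2.930 mV.
(-0.9688 − (−3))/0.00292969 = 693.3163; round gives code 693.
Code 693 maps back to (−3) + 693×0.00292969 V = -0.96972656 V.
Error = -0.9688 − (−0.96972656) = 0.000926562 V = 0.927 mV.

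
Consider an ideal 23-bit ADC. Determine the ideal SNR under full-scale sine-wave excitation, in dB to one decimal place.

SNR ≈ 6.02·N + 1.76 dB = 6.02·23 + 1.76 = 140.22 dB.

140.2 dB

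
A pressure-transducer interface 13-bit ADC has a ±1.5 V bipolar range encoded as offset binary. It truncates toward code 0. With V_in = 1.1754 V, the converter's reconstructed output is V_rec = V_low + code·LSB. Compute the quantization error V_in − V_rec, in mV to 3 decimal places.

0.229 mV

One LSB is 3 V / 8192 = 366.21 µV.
Scaled input = 7305.6256 LSBs, so code = 7305.
V_rec = (−1.5) + 7305·0.000366211 = 1.1751709 V.
V_in − V_rec = 0.000229102 V = 0.229 mV.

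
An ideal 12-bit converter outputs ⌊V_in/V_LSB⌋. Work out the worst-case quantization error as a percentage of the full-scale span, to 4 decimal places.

Truncating → worst-case error = 1 LSB = V_FS/2^12, so 100/4096 = 0.0244141 % of full scale.

0.0244 %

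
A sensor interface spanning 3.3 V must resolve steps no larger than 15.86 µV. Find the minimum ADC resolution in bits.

Number of steps required ≥ 3.3 V / 15.86 µV = 208070.62.
Need 2^N ≥ 208070.62; 2^17 = 131072, 2^18 = 262144.
Minimum N = 18.

18 bits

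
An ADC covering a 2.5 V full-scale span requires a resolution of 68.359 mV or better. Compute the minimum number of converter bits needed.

6 bits

Number of steps required ≥ 2.5 V / 68.359 mV = 36.57.
Need 2^N ≥ 36.57; 2^5 = 32, 2^6 = 64.
Minimum N = 6.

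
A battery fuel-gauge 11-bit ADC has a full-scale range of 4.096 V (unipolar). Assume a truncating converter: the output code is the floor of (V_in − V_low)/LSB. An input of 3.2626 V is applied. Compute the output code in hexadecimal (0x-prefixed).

With 2048 levels over 4.096 V, one step is 2.000 mV.
Input sits at 1631.300 steps above V_low.
So the output code is 1631.
In hexadecimal (0x-prefixed): 0x65F.

code 0x65F (decimal 1631)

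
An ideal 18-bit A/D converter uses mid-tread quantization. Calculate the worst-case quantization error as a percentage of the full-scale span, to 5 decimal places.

0.00019 %

Rounding → worst-case error = ½ LSB = V_FS/2^19, so 100/524288 = 0.000190735 % of full scale.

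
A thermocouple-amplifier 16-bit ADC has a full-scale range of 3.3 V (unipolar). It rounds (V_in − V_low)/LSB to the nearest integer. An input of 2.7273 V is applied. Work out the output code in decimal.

With 65536 levels over 3.3 V, one step is 50.35 µV.
Input sits at 54162.525 steps above V_low.
Round → code 54163.

code 54163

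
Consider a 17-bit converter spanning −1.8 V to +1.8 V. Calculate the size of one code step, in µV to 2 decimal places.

27.47 µV

Full-scale span = 3.6 V.
LSB = 3.6 / 2^17 = 3.6 / 131072 = 2.74658e-05 V = 27.47 µV.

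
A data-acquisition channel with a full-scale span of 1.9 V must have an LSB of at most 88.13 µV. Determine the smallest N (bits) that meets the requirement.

Number of steps required ≥ 1.9 V / 88.13 µV = 21559.06.
Need 2^N ≥ 21559.06; 2^14 = 16384, 2^15 = 32768.
Minimum N = 15.

15 bits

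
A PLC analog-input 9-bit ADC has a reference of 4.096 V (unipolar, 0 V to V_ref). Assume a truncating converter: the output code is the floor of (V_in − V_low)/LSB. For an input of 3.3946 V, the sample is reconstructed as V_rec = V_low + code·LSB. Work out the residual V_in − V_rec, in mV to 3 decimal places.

LSB = 4.096/2^9 = 8.000 mV.
(3.3946 − 0)/0.008 = 424.3250; ⌊·⌋ gives code 424.
V_rec = 0 + 424·0.008 = 3.392 V.
Difference: 0.0026 V → 2.600 mV.

2.600 mV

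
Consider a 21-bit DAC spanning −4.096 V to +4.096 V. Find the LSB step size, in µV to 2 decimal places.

Full-scale span = 8.192 V.
LSB = 8.192 / 2^21 = 8.192 / 2097152 = 3.90625e-06 V = 3.91 µV.

3.91 µV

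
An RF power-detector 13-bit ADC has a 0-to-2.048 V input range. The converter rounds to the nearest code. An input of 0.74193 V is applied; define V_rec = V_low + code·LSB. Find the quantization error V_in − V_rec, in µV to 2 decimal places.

One LSB is 2.048 V / 8192 = 250.00 µV.
(0.74193 − 0)/0.00025 = 2967.7200; round gives code 2968.
Code 2968 maps back to 0 + 2968×0.00025 V = 0.742 V.
Error = 0.74193 − 0.742 = -7e-05 V = -70.00 µV.

-70.00 µV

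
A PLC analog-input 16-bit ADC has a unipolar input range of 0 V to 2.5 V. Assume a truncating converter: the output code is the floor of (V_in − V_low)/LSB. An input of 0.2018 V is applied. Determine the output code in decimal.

With 65536 levels over 2.5 V, one step is 38.15 µV.
Input sits at 5290.066 steps above V_low.
⌊·⌋(5290.066) = 5290.

code 5290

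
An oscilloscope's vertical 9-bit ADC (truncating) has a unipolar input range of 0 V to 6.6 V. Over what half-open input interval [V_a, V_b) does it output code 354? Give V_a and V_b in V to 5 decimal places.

LSB = 6.6/2^9 = 12.891 mV.
V_a = V_low + 354·LSB = 4.56328 V; V_b = V_low + 355·LSB = 4.57617 V.

[4.56328 V, 4.57617 V)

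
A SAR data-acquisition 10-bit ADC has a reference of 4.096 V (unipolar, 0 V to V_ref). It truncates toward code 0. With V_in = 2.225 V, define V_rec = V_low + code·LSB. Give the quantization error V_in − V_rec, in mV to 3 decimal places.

1.000 mV

Step size: 4.096 V ÷ 2^10 = 4.000 mV.
(V_in − V_low)/LSB = (2.225 − 0)/0.004 = 556.2500 → code 556 (floor).
Code 556 maps back to 0 + 556×0.004 V = 2.224 V.
V_in − V_rec = 0.001 V = 1.000 mV.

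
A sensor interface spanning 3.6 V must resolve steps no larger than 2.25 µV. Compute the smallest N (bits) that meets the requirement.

Number of steps required ≥ 3.6 V / 2.25 µV = 1600000.00.
Need 2^N ≥ 1600000.00; 2^20 = 1048576, 2^21 = 2097152.
Minimum N = 21.

21 bits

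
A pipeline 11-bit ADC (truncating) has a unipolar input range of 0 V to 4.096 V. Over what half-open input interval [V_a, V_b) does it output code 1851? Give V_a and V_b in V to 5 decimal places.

LSB = 4.096/2^11 = 2.000 mV.
V_a = V_low + 1851·LSB = 3.702 V; V_b = V_low + 1852·LSB = 3.704 V.

[3.70200 V, 3.70400 V)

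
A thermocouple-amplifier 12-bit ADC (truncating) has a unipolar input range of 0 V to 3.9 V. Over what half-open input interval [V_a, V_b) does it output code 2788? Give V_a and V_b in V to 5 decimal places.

[2.65459 V, 2.65554 V)

LSB = 3.9/2^12 = 0.952 mV.
V_a = V_low + 2788·LSB = 2.65459 V; V_b = V_low + 2789·LSB = 2.65554 V.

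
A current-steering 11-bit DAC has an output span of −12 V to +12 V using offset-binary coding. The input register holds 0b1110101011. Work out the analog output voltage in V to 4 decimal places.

LSB = 24 V / 2^11 = 11.719 mV.
Code 0b1110101011 = 939 decimal.
V_out = (−12) + 939 × 0.0117188 V = -0.996094 V.

-0.9961 V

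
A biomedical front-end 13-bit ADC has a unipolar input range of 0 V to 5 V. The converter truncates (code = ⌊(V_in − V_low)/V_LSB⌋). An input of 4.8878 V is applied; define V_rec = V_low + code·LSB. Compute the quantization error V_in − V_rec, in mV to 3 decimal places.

0.105 mV

LSB = 5/2^13 = 0.610 mV.
(4.8878 − 0)/0.000610352 = 8008.1715; ⌊·⌋ gives code 8008.
Reconstructed: 4.8876953 V.
Error = 4.8878 − 4.8876953 = 0.000104688 V = 0.105 mV.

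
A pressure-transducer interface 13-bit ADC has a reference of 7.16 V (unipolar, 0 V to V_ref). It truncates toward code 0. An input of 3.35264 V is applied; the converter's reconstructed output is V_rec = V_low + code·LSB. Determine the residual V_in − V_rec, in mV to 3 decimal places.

One LSB is 7.16 V / 8192 = 0.874 mV.
Scaled input = 3835.8697 LSBs, so code = 3835.
Code 3835 maps back to 0 + 3835×0.000874023 V = 3.3518799 V.
V_in − V_rec = 0.000760117 V = 0.760 mV.

0.760 mV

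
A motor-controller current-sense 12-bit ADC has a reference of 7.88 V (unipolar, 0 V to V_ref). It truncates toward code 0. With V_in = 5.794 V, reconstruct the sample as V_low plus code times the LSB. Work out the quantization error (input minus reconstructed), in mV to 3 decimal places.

1.354 mV

LSB = 7.88/2^12 = 1.924 mV.
(5.794 − 0)/0.00192383 = 3011.7036; ⌊·⌋ gives code 3011.
Code 3011 maps back to 0 + 3011×0.00192383 V = 5.7926465 V.
Error = 5.794 − 5.7926465 = 0.00135352 V = 1.354 mV.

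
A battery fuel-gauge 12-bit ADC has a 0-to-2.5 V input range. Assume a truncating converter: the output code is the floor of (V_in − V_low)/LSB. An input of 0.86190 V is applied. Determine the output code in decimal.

Full-scale span = 2.5 V; LSB = 2.5/2^12 = 0.610 mV.
(V_in − V_low)/LSB = (0.86190 − 0) / 0.000610352 = 1412.137.
⌊·⌋(1412.137) = 1412.

code 1412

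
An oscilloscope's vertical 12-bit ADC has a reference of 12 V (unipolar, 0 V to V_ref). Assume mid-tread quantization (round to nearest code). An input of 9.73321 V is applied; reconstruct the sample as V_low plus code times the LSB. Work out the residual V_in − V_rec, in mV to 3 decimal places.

0.788 mV

Step size: 12 V ÷ 2^12 = 2.930 mV.
(V_in − V_low)/LSB = (9.73321 − 0)/0.00292969 = 3322.2690 → code 3322 (round).
V_rec = 0 + 3322·0.00292969 = 9.7324219 V.
Difference: 0.000788125 V → 0.788 mV.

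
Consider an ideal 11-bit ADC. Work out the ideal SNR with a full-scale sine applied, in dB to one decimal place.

SNR ≈ 6.02·N + 1.76 dB = 6.02·11 + 1.76 = 67.98 dB.

68.0 dB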